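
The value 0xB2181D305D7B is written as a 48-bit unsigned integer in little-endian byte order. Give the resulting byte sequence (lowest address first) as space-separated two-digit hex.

Split into bytes (most-significant first): B2 18 1D 30 5D 7B.
In little-endian order the low byte comes first in memory.
So at ascending addresses the bytes are 7B 5D 30 1D 18 B2.

7B 5D 30 1D 18 B2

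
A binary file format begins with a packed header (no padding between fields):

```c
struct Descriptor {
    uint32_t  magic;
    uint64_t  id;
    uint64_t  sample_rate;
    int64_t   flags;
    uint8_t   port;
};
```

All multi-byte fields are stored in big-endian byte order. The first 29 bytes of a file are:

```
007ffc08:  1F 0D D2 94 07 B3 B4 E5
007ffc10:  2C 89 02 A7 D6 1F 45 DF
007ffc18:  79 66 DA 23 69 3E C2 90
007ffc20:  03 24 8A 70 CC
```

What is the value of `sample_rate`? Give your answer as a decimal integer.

15429127674511415843

`sample_rate` follows `magic` (4 B), `id` (8 B), so it starts at offset 4 + 8 = 12 and occupies 8 bytes.
Bytes at offsets 12..19: D6 1F 45 DF 79 66 DA 23.
In big-endian order the high byte comes first in memory.
The bytes are already most-significant first: 0xD61F45DF7966DA23.
0xD61F45DF7966DA23 = 15429127674511415843.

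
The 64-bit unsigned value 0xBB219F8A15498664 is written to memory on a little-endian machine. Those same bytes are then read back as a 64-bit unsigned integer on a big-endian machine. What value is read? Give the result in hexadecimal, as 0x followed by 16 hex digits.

Stored little-endian, the bytes at ascending addresses are 64 86 49 15 8A 9F 21 BB.
Read back as big-endian, the last byte is least significant, giving 0x648649158A9F21BB.

0x648649158A9F21BB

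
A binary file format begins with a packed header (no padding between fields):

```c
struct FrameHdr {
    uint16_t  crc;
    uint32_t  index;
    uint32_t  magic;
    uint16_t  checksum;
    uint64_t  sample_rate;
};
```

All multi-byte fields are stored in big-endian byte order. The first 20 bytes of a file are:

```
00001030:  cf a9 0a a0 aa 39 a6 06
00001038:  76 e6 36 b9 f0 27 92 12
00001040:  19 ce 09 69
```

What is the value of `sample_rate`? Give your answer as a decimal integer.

`sample_rate` follows `crc` (2 B), `index` (4 B), `magic` (4 B), `checksum` (2 B), so it starts at offset 2 + 4 + 4 + 2 = 12 and occupies 8 bytes.
Bytes at offsets 12..19: F0 27 92 12 19 CE 09 69.
Big-endian: lowest address holds the most-significant byte.
The bytes are already most-significant first: 0xF027921219CE0969.
0xF027921219CE0969 = 17304960699634420073.

17304960699634420073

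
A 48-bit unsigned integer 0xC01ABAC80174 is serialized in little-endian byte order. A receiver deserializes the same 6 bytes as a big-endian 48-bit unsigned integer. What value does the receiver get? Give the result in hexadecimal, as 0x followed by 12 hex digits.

Stored little-endian, the bytes at ascending addresses are 74 01 C8 BA 1A C0.
Read back as big-endian, the last byte is least significant, giving 0x7401C8BA1AC0.

0x7401C8BA1AC0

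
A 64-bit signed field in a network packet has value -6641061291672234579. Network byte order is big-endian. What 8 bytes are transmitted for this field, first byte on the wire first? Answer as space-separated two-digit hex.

Two's complement of -6641061291672234579 in 64 bits: 6641061291672234579 = 0x5C29CA0F15B86A53; invert → 0xA3D635F0EA4795AC; add 1 → 0xA3D635F0EA4795AD.
Split into bytes (most-significant first): A3 D6 35 F0 EA 47 95 AD.
In big-endian order the high byte comes first in memory.
So the memory order matches the most-significant-first order: A3 D6 35 F0 EA 47 95 AD.

A3 D6 35 F0 EA 47 95 AD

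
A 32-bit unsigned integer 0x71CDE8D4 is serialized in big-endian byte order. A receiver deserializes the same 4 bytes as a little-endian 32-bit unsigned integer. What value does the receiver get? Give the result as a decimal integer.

Stored big-endian, the bytes at ascending addresses are 71 CD E8 D4.
Read back as little-endian, the first byte is least significant, giving 0xD4E8CD71.
0xD4E8CD71 = 3572026737.

3572026737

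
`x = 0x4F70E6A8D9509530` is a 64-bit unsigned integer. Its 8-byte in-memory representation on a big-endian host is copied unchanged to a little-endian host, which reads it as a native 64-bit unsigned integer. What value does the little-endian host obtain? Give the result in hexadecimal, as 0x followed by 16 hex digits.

Stored big-endian, the bytes at ascending addresses are 4F 70 E6 A8 D9 50 95 30.
Read back as little-endian, the first byte is least significant, giving 0x309550D9A8E6704F.

0x309550D9A8E6704F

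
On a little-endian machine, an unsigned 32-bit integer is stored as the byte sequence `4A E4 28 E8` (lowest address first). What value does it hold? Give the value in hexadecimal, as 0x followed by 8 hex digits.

0xE828E44A

Little-endian stores the least-significant byte at the lowest address.
Reassemble most-significant byte first: E8 28 E4 4A → 0xE828E44A.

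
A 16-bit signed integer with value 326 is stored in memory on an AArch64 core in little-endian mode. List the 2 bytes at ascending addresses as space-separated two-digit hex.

326 in hexadecimal, padded to 16 bits, is 0x0146.
Split into bytes (most-significant first): 01 46.
Little-endian stores the least-significant byte at the lowest address.
So at ascending addresses the bytes are 46 01.

46 01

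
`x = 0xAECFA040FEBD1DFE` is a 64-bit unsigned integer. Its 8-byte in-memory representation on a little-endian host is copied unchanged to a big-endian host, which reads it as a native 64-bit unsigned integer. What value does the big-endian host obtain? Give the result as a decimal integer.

Stored little-endian, the bytes at ascending addresses are FE 1D BD FE 40 A0 CF AE.
Read back as big-endian, the last byte is least significant, giving 0xFE1DBDFE40A0CFAE.
0xFE1DBDFE40A0CFAE = 18311000559661928366.

18311000559661928366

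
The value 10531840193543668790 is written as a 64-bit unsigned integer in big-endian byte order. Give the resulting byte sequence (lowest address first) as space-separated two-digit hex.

92 28 9C DB 1F 5A 04 36

10531840193543668790 in hexadecimal, padded to 64 bits, is 0x92289CDB1F5A0436.
Split into bytes (most-significant first): 92 28 9C DB 1F 5A 04 36.
Big-endian stores the most-significant byte at the lowest address.
So the memory order matches the most-significant-first order: 92 28 9C DB 1F 5A 04 36.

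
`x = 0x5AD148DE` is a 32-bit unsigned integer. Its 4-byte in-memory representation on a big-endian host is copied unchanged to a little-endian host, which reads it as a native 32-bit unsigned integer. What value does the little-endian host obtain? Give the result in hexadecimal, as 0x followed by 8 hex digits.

0xDE48D15A

Stored big-endian, the bytes at ascending addresses are 5A D1 48 DE.
Read back as little-endian, the first byte is least significant, giving 0xDE48D15A.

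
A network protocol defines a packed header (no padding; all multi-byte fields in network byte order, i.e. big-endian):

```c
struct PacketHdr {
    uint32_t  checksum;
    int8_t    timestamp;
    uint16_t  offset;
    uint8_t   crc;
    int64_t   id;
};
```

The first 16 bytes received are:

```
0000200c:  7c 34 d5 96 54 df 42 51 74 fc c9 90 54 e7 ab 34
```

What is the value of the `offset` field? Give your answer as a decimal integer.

`offset` follows `checksum` (4 B), `timestamp` (1 B), so it starts at offset 4 + 1 = 5 and occupies 2 bytes.
Bytes at offsets 5..6: DF 42.
Big-endian: lowest address holds the most-significant byte.
The bytes are already most-significant first: 0xDF42.
0xDF42 = 57154.

57154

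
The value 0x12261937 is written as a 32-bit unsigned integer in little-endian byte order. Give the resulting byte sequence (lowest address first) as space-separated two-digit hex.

Split into bytes (most-significant first): 12 26 19 37.
Little-endian: lowest address holds the least-significant byte.
So at ascending addresses the bytes are 37 19 26 12.

37 19 26 12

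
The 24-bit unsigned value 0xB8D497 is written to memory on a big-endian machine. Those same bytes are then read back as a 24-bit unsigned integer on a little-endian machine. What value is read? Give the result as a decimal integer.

Stored big-endian, the bytes at ascending addresses are B8 D4 97.
Read back as little-endian, the first byte is least significant, giving 0x97D4B8.
0x97D4B8 = 9950392.

9950392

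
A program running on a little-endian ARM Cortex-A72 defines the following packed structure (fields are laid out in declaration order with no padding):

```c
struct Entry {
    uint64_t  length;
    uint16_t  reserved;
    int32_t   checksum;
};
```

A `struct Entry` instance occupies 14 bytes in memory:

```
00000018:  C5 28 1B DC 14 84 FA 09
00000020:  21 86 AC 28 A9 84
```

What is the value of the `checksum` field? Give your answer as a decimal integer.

`checksum` follows `length` (8 B), `reserved` (2 B), so it starts at offset 8 + 2 = 10 and occupies 4 bytes.
Bytes at offsets 10..13: AC 28 A9 84.
In little-endian order the low byte comes first in memory.
Reassemble most-significant byte first: 84 A9 28 AC → 0x84A928AC.
Top bit is set, so as a signed 32-bit value this is 0x84A928AC − 2^32 = -2069288788.

-2069288788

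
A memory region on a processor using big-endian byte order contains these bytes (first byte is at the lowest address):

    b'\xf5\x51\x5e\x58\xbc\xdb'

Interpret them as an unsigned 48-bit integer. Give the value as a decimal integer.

Big-endian: lowest address holds the most-significant byte.
The bytes are already most-significant first: 0xF5515E58BCDB.
0xF5515E58BCDB = 269729824029915.

269729824029915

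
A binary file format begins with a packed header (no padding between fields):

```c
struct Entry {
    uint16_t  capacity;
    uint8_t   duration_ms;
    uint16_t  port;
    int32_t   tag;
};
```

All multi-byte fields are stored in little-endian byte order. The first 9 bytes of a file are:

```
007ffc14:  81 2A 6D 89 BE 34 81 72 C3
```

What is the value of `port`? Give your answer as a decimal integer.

`port` follows `capacity` (2 B), `duration_ms` (1 B), so it starts at offset 2 + 1 = 3 and occupies 2 bytes.
Bytes at offsets 3..4: 89 BE.
Little-endian: lowest address holds the least-significant byte.
Reassemble most-significant byte first: BE 89 → 0xBE89.
0xBE89 = 48777.

48777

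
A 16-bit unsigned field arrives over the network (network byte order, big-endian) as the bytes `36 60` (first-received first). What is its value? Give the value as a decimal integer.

13920

Big-endian stores the most-significant byte at the lowest address.
The bytes are already most-significant first: 0x3660.
0x3660 = 13920.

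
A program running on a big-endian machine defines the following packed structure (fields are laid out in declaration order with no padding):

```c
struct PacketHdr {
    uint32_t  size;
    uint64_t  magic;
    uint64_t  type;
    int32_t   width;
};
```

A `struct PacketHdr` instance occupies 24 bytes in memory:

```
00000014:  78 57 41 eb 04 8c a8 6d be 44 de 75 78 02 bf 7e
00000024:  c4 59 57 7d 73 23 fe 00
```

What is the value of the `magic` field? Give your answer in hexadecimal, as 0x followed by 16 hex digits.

0x048CA86DBE44DE75

`magic` follows `size` (4 bytes), so it starts at byte offset 4 and occupies 8 bytes.
Bytes at offsets 4..11: 04 8C A8 6D BE 44 DE 75.
In big-endian order the high byte comes first in memory.
The bytes are already most-significant first: 0x048CA86DBE44DE75.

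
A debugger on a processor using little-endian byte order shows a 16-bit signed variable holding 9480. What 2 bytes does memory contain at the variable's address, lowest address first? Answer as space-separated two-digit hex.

9480 in hexadecimal, padded to 16 bits, is 0x2508.
Split into bytes (most-significant first): 25 08.
In little-endian order the low byte comes first in memory.
So at ascending addresses the bytes are 08 25.

08 25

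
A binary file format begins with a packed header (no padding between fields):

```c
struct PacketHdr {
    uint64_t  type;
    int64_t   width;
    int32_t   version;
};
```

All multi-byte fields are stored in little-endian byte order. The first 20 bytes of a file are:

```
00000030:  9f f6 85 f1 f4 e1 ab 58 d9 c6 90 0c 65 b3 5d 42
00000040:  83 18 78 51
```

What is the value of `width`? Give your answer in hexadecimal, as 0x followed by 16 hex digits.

0x425DB3650C90C6D9

`width` follows `type` (8 bytes), so it starts at byte offset 8 and occupies 8 bytes.
Bytes at offsets 8..15: D9 C6 90 0C 65 B3 5D 42.
Little-endian: lowest address holds the least-significant byte.
Reassemble most-significant byte first: 42 5D B3 65 0C 90 C6 D9 → 0x425DB3650C90C6D9.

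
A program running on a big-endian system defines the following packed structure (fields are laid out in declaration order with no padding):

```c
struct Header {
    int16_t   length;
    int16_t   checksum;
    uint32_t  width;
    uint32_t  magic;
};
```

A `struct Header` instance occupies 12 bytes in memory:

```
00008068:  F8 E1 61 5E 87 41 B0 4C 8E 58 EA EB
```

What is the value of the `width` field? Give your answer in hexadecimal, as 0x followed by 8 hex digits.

0x8741B04C

`width` follows `length` (2 B), `checksum` (2 B), so it starts at offset 2 + 2 = 4 and occupies 4 bytes.
Bytes at offsets 4..7: 87 41 B0 4C.
Big-endian: lowest address holds the most-significant byte.
The bytes are already most-significant first: 0x8741B04C.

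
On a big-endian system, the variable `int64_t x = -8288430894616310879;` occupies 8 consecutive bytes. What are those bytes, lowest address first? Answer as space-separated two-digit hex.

Two's complement of -8288430894616310879 in 64 bits: 8288430894616310879 = 0x73066BFC12FA745F; invert → 0x8CF99403ED058BA0; add 1 → 0x8CF99403ED058BA1.
Split into bytes (most-significant first): 8C F9 94 03 ED 05 8B A1.
Big-endian: lowest address holds the most-significant byte.
So the memory order matches the most-significant-first order: 8C F9 94 03 ED 05 8B A1.

8C F9 94 03 ED 05 8B A1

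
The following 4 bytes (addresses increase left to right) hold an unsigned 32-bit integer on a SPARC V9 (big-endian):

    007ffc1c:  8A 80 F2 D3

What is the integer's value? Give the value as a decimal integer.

In big-endian order the high byte comes first in memory.
The bytes are already most-significant first: 0x8A80F2D3.
0x8A80F2D3 = 2323706579.

2323706579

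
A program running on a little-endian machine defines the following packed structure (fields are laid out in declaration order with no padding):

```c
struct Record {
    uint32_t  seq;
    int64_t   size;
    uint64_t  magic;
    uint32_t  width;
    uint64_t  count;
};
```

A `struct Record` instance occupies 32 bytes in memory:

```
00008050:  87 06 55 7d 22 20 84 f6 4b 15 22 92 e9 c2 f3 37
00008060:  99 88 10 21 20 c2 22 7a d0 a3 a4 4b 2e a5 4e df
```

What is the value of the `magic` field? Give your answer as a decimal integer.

2382554394529088233

`magic` follows `seq` (4 B), `size` (8 B), so it starts at offset 4 + 8 = 12 and occupies 8 bytes.
Bytes at offsets 12..19: E9 C2 F3 37 99 88 10 21.
Little-endian stores the least-significant byte at the lowest address.
Reassemble most-significant byte first: 21 10 88 99 37 F3 C2 E9 → 0x2110889937F3C2E9.
0x2110889937F3C2E9 = 2382554394529088233.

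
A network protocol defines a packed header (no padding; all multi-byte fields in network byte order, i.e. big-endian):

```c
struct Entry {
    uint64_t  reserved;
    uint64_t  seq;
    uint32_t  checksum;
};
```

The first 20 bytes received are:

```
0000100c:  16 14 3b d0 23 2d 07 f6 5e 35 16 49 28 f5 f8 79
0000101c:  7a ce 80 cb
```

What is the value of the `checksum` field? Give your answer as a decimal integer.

`checksum` follows `reserved` (8 B), `seq` (8 B), so it starts at offset 8 + 8 = 16 and occupies 4 bytes.
Bytes at offsets 16..19: 7A CE 80 CB.
Big-endian stores the most-significant byte at the lowest address.
The bytes are already most-significant first: 0x7ACE80CB.
0x7ACE80CB = 2060353739.

2060353739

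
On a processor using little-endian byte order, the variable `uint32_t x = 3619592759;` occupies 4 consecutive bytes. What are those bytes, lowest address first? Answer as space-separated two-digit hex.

37 9A BE D7

3619592759 in hexadecimal, padded to 32 bits, is 0xD7BE9A37.
Split into bytes (most-significant first): D7 BE 9A 37.
Little-endian: lowest address holds the least-significant byte.
So at ascending addresses the bytes are 37 9A BE D7.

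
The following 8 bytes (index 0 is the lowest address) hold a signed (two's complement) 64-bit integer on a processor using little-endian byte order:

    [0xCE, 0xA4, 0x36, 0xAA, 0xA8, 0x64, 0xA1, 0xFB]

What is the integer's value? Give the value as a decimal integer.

Little-endian stores the least-significant byte at the lowest address.
Reassemble most-significant byte first: FB A1 64 A8 AA 36 A4 CE → 0xFBA164A8AA36A4CE.
Top bit is set, so as a signed 64-bit value this is 0xFBA164A8AA36A4CE − 2^64 = -314859823366232882.

-314859823366232882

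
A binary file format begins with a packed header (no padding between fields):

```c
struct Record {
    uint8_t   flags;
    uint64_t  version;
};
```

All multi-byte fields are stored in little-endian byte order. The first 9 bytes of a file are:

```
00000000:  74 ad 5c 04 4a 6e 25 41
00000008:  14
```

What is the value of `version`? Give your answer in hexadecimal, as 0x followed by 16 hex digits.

`version` follows `flags` (1 byte), so it starts at byte offset 1 and occupies 8 bytes.
Bytes at offsets 1..8: AD 5C 04 4A 6E 25 41 14.
In little-endian order the low byte comes first in memory.
Reassemble most-significant byte first: 14 41 25 6E 4A 04 5C AD → 0x1441256E4A045CAD.

0x1441256E4A045CAD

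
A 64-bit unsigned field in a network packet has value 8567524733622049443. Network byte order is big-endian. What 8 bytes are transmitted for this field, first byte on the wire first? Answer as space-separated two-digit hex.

8567524733622049443 in hexadecimal, padded to 64 bits, is 0x76E5F65A3FEA5AA3.
Split into bytes (most-significant first): 76 E5 F6 5A 3F EA 5A A3.
Big-endian stores the most-significant byte at the lowest address.
So the memory order matches the most-significant-first order: 76 E5 F6 5A 3F EA 5A A3.

76 E5 F6 5A 3F EA 5A A3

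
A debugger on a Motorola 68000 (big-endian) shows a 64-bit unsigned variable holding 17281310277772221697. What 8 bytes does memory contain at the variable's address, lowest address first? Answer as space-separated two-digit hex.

EF D3 8C 23 27 EB 9D 01

17281310277772221697 in hexadecimal, padded to 64 bits, is 0xEFD38C2327EB9D01.
Split into bytes (most-significant first): EF D3 8C 23 27 EB 9D 01.
Big-endian: lowest address holds the most-significant byte.
So the memory order matches the most-significant-first order: EF D3 8C 23 27 EB 9D 01.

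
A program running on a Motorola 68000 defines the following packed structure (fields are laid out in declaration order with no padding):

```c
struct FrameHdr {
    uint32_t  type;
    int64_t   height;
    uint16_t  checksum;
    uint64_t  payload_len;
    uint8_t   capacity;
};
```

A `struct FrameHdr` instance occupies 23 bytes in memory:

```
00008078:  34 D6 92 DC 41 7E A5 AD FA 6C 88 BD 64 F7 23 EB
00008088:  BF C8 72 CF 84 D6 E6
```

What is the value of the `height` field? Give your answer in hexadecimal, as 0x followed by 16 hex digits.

0x417EA5ADFA6C88BD

`height` follows `type` (4 bytes), so it starts at byte offset 4 and occupies 8 bytes.
Bytes at offsets 4..11: 41 7E A5 AD FA 6C 88 BD.
Big-endian: lowest address holds the most-significant byte.
The bytes are already most-significant first: 0x417EA5ADFA6C88BD.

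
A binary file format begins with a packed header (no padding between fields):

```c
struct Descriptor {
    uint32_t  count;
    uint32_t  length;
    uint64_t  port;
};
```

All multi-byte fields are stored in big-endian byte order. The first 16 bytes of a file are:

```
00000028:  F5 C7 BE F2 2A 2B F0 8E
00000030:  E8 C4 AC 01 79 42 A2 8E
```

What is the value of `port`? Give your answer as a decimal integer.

16772720034563924622

`port` follows `count` (4 B), `length` (4 B), so it starts at offset 4 + 4 = 8 and occupies 8 bytes.
Bytes at offsets 8..15: E8 C4 AC 01 79 42 A2 8E.
In big-endian order the high byte comes first in memory.
The bytes are already most-significant first: 0xE8C4AC017942A28E.
0xE8C4AC017942A28E = 16772720034563924622.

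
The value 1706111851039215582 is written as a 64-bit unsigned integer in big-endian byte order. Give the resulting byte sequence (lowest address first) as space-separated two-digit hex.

1706111851039215582 in hexadecimal, padded to 64 bits, is 0x17AD53B06C46CFDE.
Split into bytes (most-significant first): 17 AD 53 B0 6C 46 CF DE.
Big-endian: lowest address holds the most-significant byte.
So the memory order matches the most-significant-first order: 17 AD 53 B0 6C 46 CF DE.

17 AD 53 B0 6C 46 CF DE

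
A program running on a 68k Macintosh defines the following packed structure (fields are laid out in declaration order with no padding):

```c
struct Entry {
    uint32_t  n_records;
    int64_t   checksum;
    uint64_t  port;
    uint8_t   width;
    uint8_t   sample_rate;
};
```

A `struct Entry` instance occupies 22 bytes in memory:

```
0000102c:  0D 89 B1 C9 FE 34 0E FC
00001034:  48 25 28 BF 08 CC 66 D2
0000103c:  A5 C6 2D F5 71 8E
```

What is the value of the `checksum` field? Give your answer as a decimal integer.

-129462012581959489

`checksum` follows `n_records` (4 bytes), so it starts at byte offset 4 and occupies 8 bytes.
Bytes at offsets 4..11: FE 34 0E FC 48 25 28 BF.
Big-endian stores the most-significant byte at the lowest address.
The bytes are already most-significant first: 0xFE340EFC482528BF.
Top bit is set, so as a signed 64-bit value this is 0xFE340EFC482528BF − 2^64 = -129462012581959489.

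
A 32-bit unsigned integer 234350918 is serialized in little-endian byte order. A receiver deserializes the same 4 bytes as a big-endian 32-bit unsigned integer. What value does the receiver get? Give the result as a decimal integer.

1189738253

234350918 in 32-bit hexadecimal is 0x0DF7E946.
Stored little-endian, the bytes at ascending addresses are 46 E9 F7 0D.
Read back as big-endian, the last byte is least significant, giving 0x46E9F70D.
0x46E9F70D = 1189738253.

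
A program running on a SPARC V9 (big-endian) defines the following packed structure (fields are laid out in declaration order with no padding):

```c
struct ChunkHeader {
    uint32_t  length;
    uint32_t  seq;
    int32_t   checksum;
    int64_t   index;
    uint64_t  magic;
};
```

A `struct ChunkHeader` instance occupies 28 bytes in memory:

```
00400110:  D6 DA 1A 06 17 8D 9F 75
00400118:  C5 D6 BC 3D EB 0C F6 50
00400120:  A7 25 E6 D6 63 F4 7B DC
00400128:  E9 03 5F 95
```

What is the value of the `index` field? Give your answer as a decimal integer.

-1509560948813863210

`index` follows `length` (4 B), `seq` (4 B), `checksum` (4 B), so it starts at offset 4 + 4 + 4 = 12 and occupies 8 bytes.
Bytes at offsets 12..19: EB 0C F6 50 A7 25 E6 D6.
Big-endian stores the most-significant byte at the lowest address.
The bytes are already most-significant first: 0xEB0CF650A725E6D6.
Top bit is set, so as a signed 64-bit value this is 0xEB0CF650A725E6D6 − 2^64 = -1509560948813863210.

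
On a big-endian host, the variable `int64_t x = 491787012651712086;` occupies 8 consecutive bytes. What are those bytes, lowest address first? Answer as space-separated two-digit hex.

491787012651712086 in hexadecimal, padded to 64 bits, is 0x06D32DAEB2417E56.
Split into bytes (most-significant first): 06 D3 2D AE B2 41 7E 56.
In big-endian order the high byte comes first in memory.
So the memory order matches the most-significant-first order: 06 D3 2D AE B2 41 7E 56.

06 D3 2D AE B2 41 7E 56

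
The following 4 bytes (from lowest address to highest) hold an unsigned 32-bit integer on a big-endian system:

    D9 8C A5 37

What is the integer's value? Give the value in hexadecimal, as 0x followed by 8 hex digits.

0xD98CA537

Big-endian stores the most-significant byte at the lowest address.
The bytes are already most-significant first: 0xD98CA537.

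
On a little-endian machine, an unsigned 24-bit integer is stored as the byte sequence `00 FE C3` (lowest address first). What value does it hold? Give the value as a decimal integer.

Little-endian stores the least-significant byte at the lowest address.
Reassemble most-significant byte first: C3 FE 00 → 0xC3FE00.
0xC3FE00 = 12844544.

12844544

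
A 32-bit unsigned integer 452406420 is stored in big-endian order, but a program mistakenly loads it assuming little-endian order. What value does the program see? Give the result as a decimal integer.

452406420 in 32-bit hexadecimal is 0x1AF72C94.
Stored big-endian, the bytes at ascending addresses are 1A F7 2C 94.
Read back as little-endian, the first byte is least significant, giving 0x942CF71A.
0x942CF71A = 2485974810.

2485974810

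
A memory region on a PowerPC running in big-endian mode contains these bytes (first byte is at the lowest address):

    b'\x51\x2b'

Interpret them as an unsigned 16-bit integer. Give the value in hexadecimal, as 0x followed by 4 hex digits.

0x512B

Big-endian: lowest address holds the most-significant byte.
The bytes are already most-significant first: 0x512B.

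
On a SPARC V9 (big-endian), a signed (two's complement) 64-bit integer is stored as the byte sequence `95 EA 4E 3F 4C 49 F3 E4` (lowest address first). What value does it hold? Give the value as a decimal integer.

Big-endian stores the most-significant byte at the lowest address.
The bytes are already most-significant first: 0x95EA4E3F4C49F3E4.
Top bit is set, so as a signed 64-bit value this is 0x95EA4E3F4C49F3E4 − 2^64 = -7644211383738174492.

-7644211383738174492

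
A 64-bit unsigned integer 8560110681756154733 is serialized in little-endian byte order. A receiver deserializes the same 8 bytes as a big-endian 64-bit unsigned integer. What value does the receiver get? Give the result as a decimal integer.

7870914221391727478

8560110681756154733 in 64-bit hexadecimal is 0x76CB9F4FC81A3B6D.
Stored little-endian, the bytes at ascending addresses are 6D 3B 1A C8 4F 9F CB 76.
Read back as big-endian, the last byte is least significant, giving 0x6D3B1AC84F9FCB76.
0x6D3B1AC84F9FCB76 = 7870914221391727478.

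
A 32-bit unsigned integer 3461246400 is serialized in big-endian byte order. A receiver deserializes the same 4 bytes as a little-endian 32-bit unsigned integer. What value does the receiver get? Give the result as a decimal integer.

3461246400 in 32-bit hexadecimal is 0xCE4E6DC0.
Stored big-endian, the bytes at ascending addresses are CE 4E 6D C0.
Read back as little-endian, the first byte is least significant, giving 0xC06D4ECE.
0xC06D4ECE = 3228389070.

3228389070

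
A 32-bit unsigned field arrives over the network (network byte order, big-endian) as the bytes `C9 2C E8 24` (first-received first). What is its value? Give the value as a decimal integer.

In big-endian order the high byte comes first in memory.
The bytes are already most-significant first: 0xC92CE824.
0xC92CE824 = 3375163428.

3375163428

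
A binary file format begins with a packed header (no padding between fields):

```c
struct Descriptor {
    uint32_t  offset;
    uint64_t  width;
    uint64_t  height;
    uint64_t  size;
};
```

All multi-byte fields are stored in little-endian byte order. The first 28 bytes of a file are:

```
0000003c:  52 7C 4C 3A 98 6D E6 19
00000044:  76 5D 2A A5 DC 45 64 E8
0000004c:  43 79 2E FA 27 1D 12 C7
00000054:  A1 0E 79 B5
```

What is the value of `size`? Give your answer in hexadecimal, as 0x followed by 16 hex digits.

`size` follows `offset` (4 B), `width` (8 B), `height` (8 B), so it starts at offset 4 + 8 + 8 = 20 and occupies 8 bytes.
Bytes at offsets 20..27: 27 1D 12 C7 A1 0E 79 B5.
In little-endian order the low byte comes first in memory.
Reassemble most-significant byte first: B5 79 0E A1 C7 12 1D 27 → 0xB5790EA1C7121D27.

0xB5790EA1C7121D27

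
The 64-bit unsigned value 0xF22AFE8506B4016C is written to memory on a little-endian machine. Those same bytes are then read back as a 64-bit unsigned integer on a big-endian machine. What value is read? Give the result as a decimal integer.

7782699571183758066

Stored little-endian, the bytes at ascending addresses are 6C 01 B4 06 85 FE 2A F2.
Read back as big-endian, the last byte is least significant, giving 0x6C01B40685FE2AF2.
0x6C01B40685FE2AF2 = 7782699571183758066.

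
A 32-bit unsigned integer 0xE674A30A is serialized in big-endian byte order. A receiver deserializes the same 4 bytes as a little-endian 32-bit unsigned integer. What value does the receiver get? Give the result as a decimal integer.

Stored big-endian, the bytes at ascending addresses are E6 74 A3 0A.
Read back as little-endian, the first byte is least significant, giving 0x0AA374E6.
0x0AA374E6 = 178484454.

178484454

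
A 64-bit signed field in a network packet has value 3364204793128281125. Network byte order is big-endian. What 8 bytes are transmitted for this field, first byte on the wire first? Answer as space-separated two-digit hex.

3364204793128281125 in hexadecimal, padded to 64 bits, is 0x2EB00E6F5E13E425.
Split into bytes (most-significant first): 2E B0 0E 6F 5E 13 E4 25.
Big-endian stores the most-significant byte at the lowest address.
So the memory order matches the most-significant-first order: 2E B0 0E 6F 5E 13 E4 25.

2E B0 0E 6F 5E 13 E4 25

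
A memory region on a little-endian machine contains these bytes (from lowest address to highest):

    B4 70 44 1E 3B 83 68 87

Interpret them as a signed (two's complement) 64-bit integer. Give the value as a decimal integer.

-8689551191077261132

In little-endian order the low byte comes first in memory.
Reassemble most-significant byte first: 87 68 83 3B 1E 44 70 B4 → 0x8768833B1E4470B4.
Top bit is set, so as a signed 64-bit value this is 0x8768833B1E4470B4 − 2^64 = -8689551191077261132.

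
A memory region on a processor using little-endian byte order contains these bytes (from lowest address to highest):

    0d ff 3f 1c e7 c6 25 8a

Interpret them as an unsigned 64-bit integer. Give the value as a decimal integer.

9954581247286050573

Little-endian stores the least-significant byte at the lowest address.
Reassemble most-significant byte first: 8A 25 C6 E7 1C 3F FF 0D → 0x8A25C6E71C3FFF0D.
0x8A25C6E71C3FFF0D = 9954581247286050573.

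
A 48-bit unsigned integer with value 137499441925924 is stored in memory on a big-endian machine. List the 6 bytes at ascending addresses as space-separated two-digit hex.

7D 0E 15 64 8F 24

137499441925924 in hexadecimal, padded to 48 bits, is 0x7D0E15648F24.
Split into bytes (most-significant first): 7D 0E 15 64 8F 24.
Big-endian: lowest address holds the most-significant byte.
So the memory order matches the most-significant-first order: 7D 0E 15 64 8F 24.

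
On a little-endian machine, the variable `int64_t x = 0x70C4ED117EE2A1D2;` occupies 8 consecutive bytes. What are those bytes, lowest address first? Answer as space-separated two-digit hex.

D2 A1 E2 7E 11 ED C4 70

Split into bytes (most-significant first): 70 C4 ED 11 7E E2 A1 D2.
Little-endian stores the least-significant byte at the lowest address.
So at ascending addresses the bytes are D2 A1 E2 7E 11 ED C4 70.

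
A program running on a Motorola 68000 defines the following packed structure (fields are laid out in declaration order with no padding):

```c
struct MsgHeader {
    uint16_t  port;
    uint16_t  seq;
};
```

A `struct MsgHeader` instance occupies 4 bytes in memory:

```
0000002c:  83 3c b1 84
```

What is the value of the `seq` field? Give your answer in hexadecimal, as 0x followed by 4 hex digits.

0xB184

`seq` follows `port` (2 bytes), so it starts at byte offset 2 and occupies 2 bytes.
Bytes at offsets 2..3: B1 84.
Big-endian stores the most-significant byte at the lowest address.
The bytes are already most-significant first: 0xB184.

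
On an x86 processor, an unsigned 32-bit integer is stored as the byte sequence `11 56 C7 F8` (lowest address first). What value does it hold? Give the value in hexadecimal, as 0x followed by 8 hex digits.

0xF8C75611

Little-endian: lowest address holds the least-significant byte.
Reassemble most-significant byte first: F8 C7 56 11 → 0xF8C75611.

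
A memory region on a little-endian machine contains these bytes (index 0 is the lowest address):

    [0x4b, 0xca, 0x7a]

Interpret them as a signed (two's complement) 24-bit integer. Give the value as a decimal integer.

Little-endian: lowest address holds the least-significant byte.
Reassemble most-significant byte first: 7A CA 4B → 0x7ACA4B.
0x7ACA4B = 8047179.

8047179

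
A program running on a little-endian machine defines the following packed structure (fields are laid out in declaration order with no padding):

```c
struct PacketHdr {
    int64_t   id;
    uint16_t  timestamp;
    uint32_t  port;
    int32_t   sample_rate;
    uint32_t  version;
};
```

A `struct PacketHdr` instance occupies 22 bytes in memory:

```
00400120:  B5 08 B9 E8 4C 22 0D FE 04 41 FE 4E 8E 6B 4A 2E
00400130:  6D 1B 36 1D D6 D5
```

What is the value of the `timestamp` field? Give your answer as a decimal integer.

16644

`timestamp` follows `id` (8 bytes), so it starts at byte offset 8 and occupies 2 bytes.
Bytes at offsets 8..9: 04 41.
In little-endian order the low byte comes first in memory.
Reassemble most-significant byte first: 41 04 → 0x4104.
0x4104 = 16644.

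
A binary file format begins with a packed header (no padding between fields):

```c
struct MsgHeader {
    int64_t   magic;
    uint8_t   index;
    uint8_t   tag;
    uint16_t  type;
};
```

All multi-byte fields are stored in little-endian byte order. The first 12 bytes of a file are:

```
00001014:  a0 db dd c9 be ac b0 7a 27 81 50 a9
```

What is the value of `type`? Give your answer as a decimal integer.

43344

`type` follows `magic` (8 B), `index` (1 B), `tag` (1 B), so it starts at offset 8 + 1 + 1 = 10 and occupies 2 bytes.
Bytes at offsets 10..11: 50 A9.
Little-endian stores the least-significant byte at the lowest address.
Reassemble most-significant byte first: A9 50 → 0xA950.
0xA950 = 43344.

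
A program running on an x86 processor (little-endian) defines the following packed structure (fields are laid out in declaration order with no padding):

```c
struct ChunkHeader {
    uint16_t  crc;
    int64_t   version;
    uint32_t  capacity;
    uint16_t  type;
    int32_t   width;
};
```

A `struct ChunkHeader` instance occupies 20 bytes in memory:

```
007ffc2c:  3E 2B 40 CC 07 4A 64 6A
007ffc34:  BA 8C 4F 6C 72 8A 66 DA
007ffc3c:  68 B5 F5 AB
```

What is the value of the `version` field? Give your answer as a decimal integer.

`version` follows `crc` (2 bytes), so it starts at byte offset 2 and occupies 8 bytes.
Bytes at offsets 2..9: 40 CC 07 4A 64 6A BA 8C.
Little-endian stores the least-significant byte at the lowest address.
Reassemble most-significant byte first: 8C BA 6A 64 4A 07 CC 40 → 0x8CBA6A644A07CC40.
Top bit is set, so as a signed 64-bit value this is 0x8CBA6A644A07CC40 − 2^64 = -8306209583760159680.

-8306209583760159680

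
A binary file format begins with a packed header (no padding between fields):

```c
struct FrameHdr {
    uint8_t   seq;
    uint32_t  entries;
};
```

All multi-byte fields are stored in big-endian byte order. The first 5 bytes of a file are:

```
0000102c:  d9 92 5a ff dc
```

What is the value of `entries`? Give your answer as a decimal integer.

`entries` follows `seq` (1 byte), so it starts at byte offset 1 and occupies 4 bytes.
Bytes at offsets 1..4: 92 5A FF DC.
Big-endian stores the most-significant byte at the lowest address.
The bytes are already most-significant first: 0x925AFFDC.
0x925AFFDC = 2455437276.

2455437276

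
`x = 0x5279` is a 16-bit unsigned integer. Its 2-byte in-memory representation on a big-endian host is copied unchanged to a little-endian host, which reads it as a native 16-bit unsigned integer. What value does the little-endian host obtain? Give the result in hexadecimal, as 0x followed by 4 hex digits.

0x7952

Stored big-endian, the bytes at ascending addresses are 52 79.
Read back as little-endian, the first byte is least significant, giving 0x7952.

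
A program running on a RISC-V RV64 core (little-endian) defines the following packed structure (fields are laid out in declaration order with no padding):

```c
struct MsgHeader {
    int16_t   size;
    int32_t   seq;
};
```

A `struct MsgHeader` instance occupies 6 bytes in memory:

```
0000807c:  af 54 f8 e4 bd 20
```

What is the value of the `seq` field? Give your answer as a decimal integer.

`seq` follows `size` (2 bytes), so it starts at byte offset 2 and occupies 4 bytes.
Bytes at offsets 2..5: F8 E4 BD 20.
Little-endian stores the least-significant byte at the lowest address.
Reassemble most-significant byte first: 20 BD E4 F8 → 0x20BDE4F8.
0x20BDE4F8 = 549315832.

549315832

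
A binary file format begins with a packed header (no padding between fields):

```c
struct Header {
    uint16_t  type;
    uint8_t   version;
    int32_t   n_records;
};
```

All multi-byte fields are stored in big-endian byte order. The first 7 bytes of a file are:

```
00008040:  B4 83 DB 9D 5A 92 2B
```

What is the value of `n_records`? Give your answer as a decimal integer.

-1655008725

`n_records` follows `type` (2 B), `version` (1 B), so it starts at offset 2 + 1 = 3 and occupies 4 bytes.
Bytes at offsets 3..6: 9D 5A 92 2B.
Big-endian stores the most-significant byte at the lowest address.
The bytes are already most-significant first: 0x9D5A922B.
Top bit is set, so as a signed 32-bit value this is 0x9D5A922B − 2^32 = -1655008725.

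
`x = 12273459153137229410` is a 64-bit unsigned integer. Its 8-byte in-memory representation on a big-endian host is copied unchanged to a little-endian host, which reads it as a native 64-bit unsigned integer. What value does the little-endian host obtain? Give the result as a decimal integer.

12273459153137229410 in 64-bit hexadecimal is 0xAA5416127C02DE62.
Stored big-endian, the bytes at ascending addresses are AA 54 16 12 7C 02 DE 62.
Read back as little-endian, the first byte is least significant, giving 0x62DE027C121654AA.
0x62DE027C121654AA = 7124134392449356970.

7124134392449356970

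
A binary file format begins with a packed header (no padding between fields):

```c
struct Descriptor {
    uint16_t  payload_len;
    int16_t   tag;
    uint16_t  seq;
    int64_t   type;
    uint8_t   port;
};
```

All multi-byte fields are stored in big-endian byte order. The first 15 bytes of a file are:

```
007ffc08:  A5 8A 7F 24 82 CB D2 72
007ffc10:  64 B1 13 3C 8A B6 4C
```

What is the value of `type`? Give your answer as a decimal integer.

-3282450466704946506

`type` follows `payload_len` (2 B), `tag` (2 B), `seq` (2 B), so it starts at offset 2 + 2 + 2 = 6 and occupies 8 bytes.
Bytes at offsets 6..13: D2 72 64 B1 13 3C 8A B6.
Big-endian: lowest address holds the most-significant byte.
The bytes are already most-significant first: 0xD27264B1133C8AB6.
Top bit is set, so as a signed 64-bit value this is 0xD27264B1133C8AB6 − 2^64 = -3282450466704946506.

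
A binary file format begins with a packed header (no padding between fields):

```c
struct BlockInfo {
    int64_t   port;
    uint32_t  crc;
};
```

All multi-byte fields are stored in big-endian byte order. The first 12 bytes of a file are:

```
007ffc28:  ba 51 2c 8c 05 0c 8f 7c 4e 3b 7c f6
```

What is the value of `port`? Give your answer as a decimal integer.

-5021183129649639556

`port` is the first field, at byte offset 0, occupying 8 bytes.
Bytes at offsets 0..7: BA 51 2C 8C 05 0C 8F 7C.
In big-endian order the high byte comes first in memory.
The bytes are already most-significant first: 0xBA512C8C050C8F7C.
Top bit is set, so as a signed 64-bit value this is 0xBA512C8C050C8F7C − 2^64 = -5021183129649639556.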